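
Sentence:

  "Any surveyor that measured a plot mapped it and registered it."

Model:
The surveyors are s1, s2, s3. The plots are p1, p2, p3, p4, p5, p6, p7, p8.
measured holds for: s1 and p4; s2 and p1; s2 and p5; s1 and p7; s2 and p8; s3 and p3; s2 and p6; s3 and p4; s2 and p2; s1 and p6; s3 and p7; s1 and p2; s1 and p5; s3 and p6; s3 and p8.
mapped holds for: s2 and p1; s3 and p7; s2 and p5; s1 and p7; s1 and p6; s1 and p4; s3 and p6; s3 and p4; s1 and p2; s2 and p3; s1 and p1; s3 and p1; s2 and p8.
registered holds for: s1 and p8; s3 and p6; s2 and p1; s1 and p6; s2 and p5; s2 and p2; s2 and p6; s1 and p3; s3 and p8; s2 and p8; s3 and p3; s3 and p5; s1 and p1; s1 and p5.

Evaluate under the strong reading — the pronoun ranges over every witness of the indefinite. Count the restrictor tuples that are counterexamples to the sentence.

10

"it" takes "a plot" as antecedent — a donkey pronoun bound across the clause boundary.
Strong reading: for every (s,p) with measured(s,p), mapped(s,p) ∧ registered(s,p).
Restrictor pairs: (s1,p2) ✗  (s1,p4) ✗  (s1,p5) ✗  (s1,p6) ✓  (s1,p7) ✗  (s2,p1) ✓  (s2,p2) ✗  (s2,p5) ✓  (s2,p6) ✗  (s2,p8) ✓  (s3,p3) ✗  (s3,p4) ✗  (s3,p6) ✓  (s3,p7) ✗  (s3,p8) ✗
Counterexamples (restrictor pairs failing the scope): 10.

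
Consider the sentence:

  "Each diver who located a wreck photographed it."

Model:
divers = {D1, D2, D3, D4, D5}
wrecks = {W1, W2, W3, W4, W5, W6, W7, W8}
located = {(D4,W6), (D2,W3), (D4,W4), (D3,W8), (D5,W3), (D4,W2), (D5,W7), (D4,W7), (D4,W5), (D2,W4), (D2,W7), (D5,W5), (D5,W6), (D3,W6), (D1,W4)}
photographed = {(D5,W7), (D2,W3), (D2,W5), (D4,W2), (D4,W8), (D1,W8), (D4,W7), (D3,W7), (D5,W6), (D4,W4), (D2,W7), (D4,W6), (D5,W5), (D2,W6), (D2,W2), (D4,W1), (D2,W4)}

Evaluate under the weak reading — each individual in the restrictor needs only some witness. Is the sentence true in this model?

False

"it" takes "a wreck" as antecedent — a donkey pronoun bound across the clause boundary.
Weak reading: every diver d with some located-wreck has at least one located-wreck w such that photographed(d,w).
Per diver: D1:✗  D2:✓  D3:✗  D4:✓  D5:✓
D1 has no witness among its located-wrecks.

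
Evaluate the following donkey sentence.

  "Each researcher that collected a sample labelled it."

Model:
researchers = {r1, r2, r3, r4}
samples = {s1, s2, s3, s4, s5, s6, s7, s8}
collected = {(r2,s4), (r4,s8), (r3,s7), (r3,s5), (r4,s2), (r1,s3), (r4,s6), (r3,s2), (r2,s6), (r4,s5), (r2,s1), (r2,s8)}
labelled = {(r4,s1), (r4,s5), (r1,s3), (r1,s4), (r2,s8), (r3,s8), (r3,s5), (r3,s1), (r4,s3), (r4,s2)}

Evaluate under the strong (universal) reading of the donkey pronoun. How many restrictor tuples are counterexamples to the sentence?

"it" takes "a sample" as antecedent — a donkey pronoun bound across the clause boundary.
Strong reading: for every (r,s) with collected(r,s), labelled(r,s).
Restrictor pairs: (r1,s3) ✓  (r2,s1) ✗  (r2,s4) ✗  (r2,s6) ✗  (r2,s8) ✓  (r3,s2) ✗  (r3,s5) ✓  (r3,s7) ✗  (r4,s2) ✓  (r4,s5) ✓  (r4,s6) ✗  (r4,s8) ✗
Counterexamples (restrictor pairs failing the scope): 7.

7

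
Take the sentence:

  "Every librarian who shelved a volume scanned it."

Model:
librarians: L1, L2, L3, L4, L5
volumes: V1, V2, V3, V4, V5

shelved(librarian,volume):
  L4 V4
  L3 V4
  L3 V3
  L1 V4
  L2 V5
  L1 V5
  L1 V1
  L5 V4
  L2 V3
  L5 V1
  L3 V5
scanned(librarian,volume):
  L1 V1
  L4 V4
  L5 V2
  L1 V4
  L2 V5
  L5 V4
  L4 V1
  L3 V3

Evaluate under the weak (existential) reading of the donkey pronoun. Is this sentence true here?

"it" takes "a volume" as antecedent — a donkey pronoun bound across the clause boundary.
Weak reading: every librarian l with some shelved-volume has at least one shelved-volume v such that scanned(l,v).
Per librarian: L1:✓  L2:✓  L3:✓  L4:✓  L5:✓
Every librarian in the restrictor has a witness.

True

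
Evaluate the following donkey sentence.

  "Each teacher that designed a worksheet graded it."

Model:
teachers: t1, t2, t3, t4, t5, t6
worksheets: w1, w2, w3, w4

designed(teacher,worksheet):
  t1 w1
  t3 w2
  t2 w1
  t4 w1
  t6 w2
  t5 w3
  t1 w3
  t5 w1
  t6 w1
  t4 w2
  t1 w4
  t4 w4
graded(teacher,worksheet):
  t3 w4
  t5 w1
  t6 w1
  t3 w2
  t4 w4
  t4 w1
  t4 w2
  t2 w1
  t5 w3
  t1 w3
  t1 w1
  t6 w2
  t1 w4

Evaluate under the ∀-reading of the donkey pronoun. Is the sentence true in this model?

"it" takes "a worksheet" as antecedent — a donkey pronoun bound across the clause boundary.
Strong reading: for every (t,w) with designed(t,w), graded(t,w).
Restrictor pairs: (t1,w1) ✓  (t1,w3) ✓  (t1,w4) ✓  (t2,w1) ✓  (t3,w2) ✓  (t4,w1) ✓  (t4,w2) ✓  (t4,w4) ✓  (t5,w1) ✓  (t5,w3) ✓  (t6,w1) ✓  (t6,w2) ✓
Every restrictor pair satisfies the scope.

True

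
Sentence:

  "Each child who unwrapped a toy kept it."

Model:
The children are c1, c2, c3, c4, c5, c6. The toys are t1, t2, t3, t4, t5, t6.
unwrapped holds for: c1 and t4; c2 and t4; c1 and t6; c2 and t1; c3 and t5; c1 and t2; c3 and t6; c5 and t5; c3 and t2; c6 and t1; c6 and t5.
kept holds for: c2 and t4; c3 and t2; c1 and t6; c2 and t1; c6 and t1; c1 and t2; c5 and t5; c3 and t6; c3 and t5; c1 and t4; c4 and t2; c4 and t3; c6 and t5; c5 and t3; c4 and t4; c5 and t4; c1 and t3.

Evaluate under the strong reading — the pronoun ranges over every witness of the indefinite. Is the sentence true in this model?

"it" takes "a toy" as antecedent — a donkey pronoun bound across the clause boundary.
Strong reading: for every (c,t) with unwrapped(c,t), kept(c,t).
Restrictor pairs: (c1,t2) ✓  (c1,t4) ✓  (c1,t6) ✓  (c2,t1) ✓  (c2,t4) ✓  (c3,t2) ✓  (c3,t5) ✓  (c3,t6) ✓  (c5,t5) ✓  (c6,t1) ✓  (c6,t5) ✓
Every restrictor pair satisfies the scope.

True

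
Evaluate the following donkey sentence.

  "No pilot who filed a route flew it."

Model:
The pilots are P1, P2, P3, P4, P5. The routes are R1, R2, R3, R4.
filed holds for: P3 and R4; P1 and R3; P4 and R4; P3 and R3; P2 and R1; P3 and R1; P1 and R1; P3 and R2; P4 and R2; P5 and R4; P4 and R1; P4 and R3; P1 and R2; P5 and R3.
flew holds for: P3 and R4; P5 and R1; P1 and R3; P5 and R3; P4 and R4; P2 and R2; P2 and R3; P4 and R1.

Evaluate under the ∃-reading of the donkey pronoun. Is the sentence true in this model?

False

"it" takes "a route" as antecedent — a donkey pronoun bound across the clause boundary.
Truth condition: for no (p,r) with filed(p,r) does flew(p,r) hold.
Restrictor pairs — does the scope hold? (P1,R1):fails  (P1,R2):fails  (P1,R3):holds  (P2,R1):fails  (P3,R1):fails  (P3,R2):fails  (P3,R3):fails  (P3,R4):holds  (P4,R1):holds  (P4,R2):fails  (P4,R3):fails  (P4,R4):holds  (P5,R3):holds  (P5,R4):fails
Scope holds for 5 pair(s), so the sentence is false.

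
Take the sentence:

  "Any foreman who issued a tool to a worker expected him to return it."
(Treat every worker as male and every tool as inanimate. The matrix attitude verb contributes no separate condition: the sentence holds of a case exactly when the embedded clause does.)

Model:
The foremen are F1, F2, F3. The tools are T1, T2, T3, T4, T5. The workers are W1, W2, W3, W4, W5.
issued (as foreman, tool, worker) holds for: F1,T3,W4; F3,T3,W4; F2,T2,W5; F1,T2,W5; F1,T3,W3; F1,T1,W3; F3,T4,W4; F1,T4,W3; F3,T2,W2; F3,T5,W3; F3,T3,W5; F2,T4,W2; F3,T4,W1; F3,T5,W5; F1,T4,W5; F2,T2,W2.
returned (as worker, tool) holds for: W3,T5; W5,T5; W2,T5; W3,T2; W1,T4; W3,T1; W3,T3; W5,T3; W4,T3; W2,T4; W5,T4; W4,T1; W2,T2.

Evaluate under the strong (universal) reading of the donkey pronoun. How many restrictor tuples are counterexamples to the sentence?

4

"him" takes "a worker" as antecedent and "it" takes "a tool"; both are donkey pronouns co-varying with the restrictor.
Strong reading: for every (f,t,w) with issued(f,t,w), returned(w,t).
Restrictor triples: (F1,T1,W3)→returned(W3,T1) ✓  (F1,T2,W5)→returned(W5,T2) ✗  (F1,T3,W3)→returned(W3,T3) ✓  (F1,T3,W4)→returned(W4,T3) ✓  (F1,T4,W3)→returned(W3,T4) ✗  (F1,T4,W5)→returned(W5,T4) ✓  (F2,T2,W2)→returned(W2,T2) ✓  (F2,T2,W5)→returned(W5,T2) ✗  (F2,T4,W2)→returned(W2,T4) ✓  (F3,T2,W2)→returned(W2,T2) ✓  (F3,T3,W4)→returned(W4,T3) ✓  (F3,T3,W5)→returned(W5,T3) ✓  (F3,T4,W1)→returned(W1,T4) ✓  (F3,T4,W4)→returned(W4,T4) ✗  (F3,T5,W3)→returned(W3,T5) ✓  (F3,T5,W5)→returned(W5,T5) ✓
Counterexamples (restrictor triples failing the scope): 4.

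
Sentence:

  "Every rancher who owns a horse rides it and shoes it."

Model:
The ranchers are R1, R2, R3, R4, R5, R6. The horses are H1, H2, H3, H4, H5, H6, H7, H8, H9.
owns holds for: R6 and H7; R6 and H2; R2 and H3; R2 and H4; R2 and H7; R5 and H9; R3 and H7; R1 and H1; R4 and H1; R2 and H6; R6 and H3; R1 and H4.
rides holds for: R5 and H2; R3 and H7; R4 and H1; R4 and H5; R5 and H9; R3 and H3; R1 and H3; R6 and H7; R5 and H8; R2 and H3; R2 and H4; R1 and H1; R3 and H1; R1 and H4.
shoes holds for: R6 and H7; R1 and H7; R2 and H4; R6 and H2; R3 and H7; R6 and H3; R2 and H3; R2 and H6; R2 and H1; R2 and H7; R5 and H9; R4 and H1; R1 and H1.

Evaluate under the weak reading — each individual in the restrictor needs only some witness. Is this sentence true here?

"it" takes "a horse" as antecedent — a donkey pronoun bound across the clause boundary.
Weak reading: every rancher r with some owns-horse has at least one owns-horse h such that rides(r,h) ∧ shoes(r,h).
Per rancher: R1:✓  R2:✓  R3:✓  R4:✓  R5:✓  R6:✓
Every rancher in the restrictor has a witness.

True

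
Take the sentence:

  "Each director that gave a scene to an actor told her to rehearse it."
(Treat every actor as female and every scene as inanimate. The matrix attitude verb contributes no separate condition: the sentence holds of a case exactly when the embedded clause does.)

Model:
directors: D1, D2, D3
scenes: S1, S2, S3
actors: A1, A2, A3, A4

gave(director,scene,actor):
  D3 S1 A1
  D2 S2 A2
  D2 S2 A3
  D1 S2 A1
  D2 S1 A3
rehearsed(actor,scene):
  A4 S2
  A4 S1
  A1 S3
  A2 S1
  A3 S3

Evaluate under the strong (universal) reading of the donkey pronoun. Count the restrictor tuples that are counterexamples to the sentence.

5

"her" takes "an actor" as antecedent and "it" takes "a scene"; both are donkey pronouns co-varying with the restrictor.
Strong reading: for every (d,s,a) with gave(d,s,a), rehearsed(a,s).
Restrictor triples: (D1,S2,A1)→rehearsed(A1,S2) ✗  (D2,S1,A3)→rehearsed(A3,S1) ✗  (D2,S2,A2)→rehearsed(A2,S2) ✗  (D2,S2,A3)→rehearsed(A3,S2) ✗  (D3,S1,A1)→rehearsed(A1,S1) ✗
Counterexamples (restrictor triples failing the scope): 5.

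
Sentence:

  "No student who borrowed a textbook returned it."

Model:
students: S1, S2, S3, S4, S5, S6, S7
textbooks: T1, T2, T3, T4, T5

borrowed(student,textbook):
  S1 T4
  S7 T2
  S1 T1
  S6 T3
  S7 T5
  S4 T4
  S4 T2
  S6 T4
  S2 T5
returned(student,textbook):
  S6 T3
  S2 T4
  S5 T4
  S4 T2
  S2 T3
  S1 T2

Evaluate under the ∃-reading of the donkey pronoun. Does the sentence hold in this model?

"it" takes "a textbook" as antecedent — a donkey pronoun bound across the clause boundary.
Truth condition: for no (s,t) with borrowed(s,t) does returned(s,t) hold.
Restrictor pairs — does the scope hold? (S1,T1):fails  (S1,T4):fails  (S2,T5):fails  (S4,T2):holds  (S4,T4):fails  (S6,T3):holds  (S6,T4):fails  (S7,T2):fails  (S7,T5):fails
Scope holds for 2 pair(s), so the sentence is false.

False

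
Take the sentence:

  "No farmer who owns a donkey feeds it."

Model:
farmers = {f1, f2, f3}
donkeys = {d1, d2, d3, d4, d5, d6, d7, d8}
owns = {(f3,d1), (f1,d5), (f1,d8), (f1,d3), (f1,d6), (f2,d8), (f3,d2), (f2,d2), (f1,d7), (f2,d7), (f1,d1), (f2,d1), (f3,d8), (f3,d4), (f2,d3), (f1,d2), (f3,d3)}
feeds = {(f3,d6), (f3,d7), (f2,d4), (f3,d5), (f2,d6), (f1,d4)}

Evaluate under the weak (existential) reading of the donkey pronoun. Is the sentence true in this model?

True

"it" takes "a donkey" as antecedent — a donkey pronoun bound across the clause boundary.
Truth condition: for no (f,d) with owns(f,d) does feeds(f,d) hold.
Restrictor pairs — does the scope hold? (f1,d1):fails  (f1,d2):fails  (f1,d3):fails  (f1,d5):fails  (f1,d6):fails  (f1,d7):fails  (f1,d8):fails  (f2,d1):fails  (f2,d2):fails  (f2,d3):fails  (f2,d7):fails  (f2,d8):fails  (f3,d1):fails  (f3,d2):fails  (f3,d3):fails  (f3,d4):fails  (f3,d8):fails
Scope holds for no restrictor pair, so the sentence is true.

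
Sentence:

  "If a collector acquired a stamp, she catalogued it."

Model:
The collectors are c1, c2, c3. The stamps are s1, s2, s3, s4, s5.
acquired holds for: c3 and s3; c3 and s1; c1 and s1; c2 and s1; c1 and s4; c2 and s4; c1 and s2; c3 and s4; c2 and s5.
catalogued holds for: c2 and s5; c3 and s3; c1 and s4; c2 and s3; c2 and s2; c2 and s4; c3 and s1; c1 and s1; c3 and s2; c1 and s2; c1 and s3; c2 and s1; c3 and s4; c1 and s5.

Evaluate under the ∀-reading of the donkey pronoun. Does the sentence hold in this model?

True

"it" takes "a stamp" as antecedent — a donkey pronoun bound across the clause boundary.
Strong reading: for every (c,s) with acquired(c,s), catalogued(c,s).
Restrictor pairs: (c1,s1) ✓  (c1,s2) ✓  (c1,s4) ✓  (c2,s1) ✓  (c2,s4) ✓  (c2,s5) ✓  (c3,s1) ✓  (c3,s3) ✓  (c3,s4) ✓
Every restrictor pair satisfies the scope.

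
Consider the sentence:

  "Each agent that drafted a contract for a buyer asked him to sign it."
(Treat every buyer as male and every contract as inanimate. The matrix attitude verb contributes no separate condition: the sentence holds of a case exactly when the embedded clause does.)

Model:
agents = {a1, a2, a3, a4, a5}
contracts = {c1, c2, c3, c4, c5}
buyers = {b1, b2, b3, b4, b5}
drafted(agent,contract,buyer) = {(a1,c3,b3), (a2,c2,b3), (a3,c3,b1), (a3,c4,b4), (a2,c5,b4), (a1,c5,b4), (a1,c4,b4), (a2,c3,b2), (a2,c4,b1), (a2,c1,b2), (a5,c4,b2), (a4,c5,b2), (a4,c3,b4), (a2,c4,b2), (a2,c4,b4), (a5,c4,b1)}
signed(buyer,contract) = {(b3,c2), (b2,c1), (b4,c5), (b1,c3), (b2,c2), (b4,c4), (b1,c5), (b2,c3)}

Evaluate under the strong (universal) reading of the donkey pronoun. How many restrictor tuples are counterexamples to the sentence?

7

"him" takes "a buyer" as antecedent and "it" takes "a contract"; both are donkey pronouns co-varying with the restrictor.
Strong reading: for every (a,c,b) with drafted(a,c,b), signed(b,c).
Restrictor triples: (a1,c3,b3)→signed(b3,c3) ✗  (a1,c4,b4)→signed(b4,c4) ✓  (a1,c5,b4)→signed(b4,c5) ✓  (a2,c1,b2)→signed(b2,c1) ✓  (a2,c2,b3)→signed(b3,c2) ✓  (a2,c3,b2)→signed(b2,c3) ✓  (a2,c4,b1)→signed(b1,c4) ✗  (a2,c4,b2)→signed(b2,c4) ✗  (a2,c4,b4)→signed(b4,c4) ✓  (a2,c5,b4)→signed(b4,c5) ✓  (a3,c3,b1)→signed(b1,c3) ✓  (a3,c4,b4)→signed(b4,c4) ✓  (a4,c3,b4)→signed(b4,c3) ✗  (a4,c5,b2)→signed(b2,c5) ✗  (a5,c4,b1)→signed(b1,c4) ✗  (a5,c4,b2)→signed(b2,c4) ✗
Counterexamples (restrictor triples failing the scope): 7.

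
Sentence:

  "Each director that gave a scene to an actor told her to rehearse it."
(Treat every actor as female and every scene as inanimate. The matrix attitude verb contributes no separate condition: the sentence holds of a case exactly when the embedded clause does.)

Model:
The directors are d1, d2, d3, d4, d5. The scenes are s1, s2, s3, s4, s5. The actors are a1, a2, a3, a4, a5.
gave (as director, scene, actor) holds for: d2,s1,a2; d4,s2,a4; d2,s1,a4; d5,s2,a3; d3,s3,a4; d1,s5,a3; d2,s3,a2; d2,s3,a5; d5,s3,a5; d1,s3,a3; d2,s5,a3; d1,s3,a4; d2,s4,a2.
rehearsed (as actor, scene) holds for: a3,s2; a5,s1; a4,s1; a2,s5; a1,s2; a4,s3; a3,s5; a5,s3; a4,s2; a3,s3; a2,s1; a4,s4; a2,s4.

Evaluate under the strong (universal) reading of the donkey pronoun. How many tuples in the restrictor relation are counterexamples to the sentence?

1

"her" takes "an actor" as antecedent and "it" takes "a scene"; both are donkey pronouns co-varying with the restrictor.
Strong reading: for every (d,s,a) with gave(d,s,a), rehearsed(a,s).
Restrictor triples: (d1,s3,a3)→rehearsed(a3,s3) ✓  (d1,s3,a4)→rehearsed(a4,s3) ✓  (d1,s5,a3)→rehearsed(a3,s5) ✓  (d2,s1,a2)→rehearsed(a2,s1) ✓  (d2,s1,a4)→rehearsed(a4,s1) ✓  (d2,s3,a2)→rehearsed(a2,s3) ✗  (d2,s3,a5)→rehearsed(a5,s3) ✓  (d2,s4,a2)→rehearsed(a2,s4) ✓  (d2,s5,a3)→rehearsed(a3,s5) ✓  (d3,s3,a4)→rehearsed(a4,s3) ✓  (d4,s2,a4)→rehearsed(a4,s2) ✓  (d5,s2,a3)→rehearsed(a3,s2) ✓  (d5,s3,a5)→rehearsed(a5,s3) ✓
Counterexamples (restrictor triples failing the scope): 1.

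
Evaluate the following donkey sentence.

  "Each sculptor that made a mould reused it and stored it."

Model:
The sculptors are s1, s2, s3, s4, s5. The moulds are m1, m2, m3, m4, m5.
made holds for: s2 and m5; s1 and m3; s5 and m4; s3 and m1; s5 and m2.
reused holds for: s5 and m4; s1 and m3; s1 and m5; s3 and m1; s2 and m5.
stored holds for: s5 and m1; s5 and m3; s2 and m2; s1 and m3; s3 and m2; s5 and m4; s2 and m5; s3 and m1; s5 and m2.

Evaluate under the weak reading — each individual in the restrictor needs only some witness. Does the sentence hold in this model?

True

"it" takes "a mould" as antecedent — a donkey pronoun bound across the clause boundary.
Weak reading: every sculptor s with some made-mould has at least one made-mould m such that reused(s,m) ∧ stored(s,m).
Per sculptor: s1:✓  s2:✓  s3:✓  s5:✓
Every sculptor in the restrictor has a witness.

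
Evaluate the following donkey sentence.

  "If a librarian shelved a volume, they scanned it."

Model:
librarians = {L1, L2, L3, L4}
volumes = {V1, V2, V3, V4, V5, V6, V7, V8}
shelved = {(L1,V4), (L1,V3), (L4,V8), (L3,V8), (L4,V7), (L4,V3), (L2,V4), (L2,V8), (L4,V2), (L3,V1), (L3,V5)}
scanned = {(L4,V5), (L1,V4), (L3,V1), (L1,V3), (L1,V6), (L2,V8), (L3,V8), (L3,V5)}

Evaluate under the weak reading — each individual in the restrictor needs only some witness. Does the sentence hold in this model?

"it" takes "a volume" as antecedent — a donkey pronoun bound across the clause boundary.
Weak reading: every librarian l with some shelved-volume has at least one shelved-volume v such that scanned(l,v).
Per librarian: L1:✓  L2:✓  L3:✓  L4:✗
L4 has no witness among its shelved-volumes.

False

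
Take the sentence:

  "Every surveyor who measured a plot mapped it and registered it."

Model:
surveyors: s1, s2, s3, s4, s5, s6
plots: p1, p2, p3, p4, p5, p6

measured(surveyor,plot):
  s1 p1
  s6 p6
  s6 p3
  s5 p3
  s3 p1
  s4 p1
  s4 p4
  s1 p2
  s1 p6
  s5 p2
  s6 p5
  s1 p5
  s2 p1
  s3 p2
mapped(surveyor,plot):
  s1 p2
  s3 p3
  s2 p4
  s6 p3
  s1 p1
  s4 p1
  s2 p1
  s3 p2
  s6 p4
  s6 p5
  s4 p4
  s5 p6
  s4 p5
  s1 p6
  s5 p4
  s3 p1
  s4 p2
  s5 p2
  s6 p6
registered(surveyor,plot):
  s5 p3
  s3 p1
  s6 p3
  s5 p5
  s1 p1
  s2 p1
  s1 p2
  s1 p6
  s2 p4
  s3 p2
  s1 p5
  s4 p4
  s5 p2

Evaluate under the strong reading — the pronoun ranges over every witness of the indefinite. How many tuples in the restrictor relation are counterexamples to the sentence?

5

"it" takes "a plot" as antecedent — a donkey pronoun bound across the clause boundary.
Strong reading: for every (s,p) with measured(s,p), mapped(s,p) ∧ registered(s,p).
Restrictor pairs: (s1,p1) ✓  (s1,p2) ✓  (s1,p5) ✗  (s1,p6) ✓  (s2,p1) ✓  (s3,p1) ✓  (s3,p2) ✓  (s4,p1) ✗  (s4,p4) ✓  (s5,p2) ✓  (s5,p3) ✗  (s6,p3) ✓  (s6,p5) ✗  (s6,p6) ✗
Counterexamples (restrictor pairs failing the scope): 5.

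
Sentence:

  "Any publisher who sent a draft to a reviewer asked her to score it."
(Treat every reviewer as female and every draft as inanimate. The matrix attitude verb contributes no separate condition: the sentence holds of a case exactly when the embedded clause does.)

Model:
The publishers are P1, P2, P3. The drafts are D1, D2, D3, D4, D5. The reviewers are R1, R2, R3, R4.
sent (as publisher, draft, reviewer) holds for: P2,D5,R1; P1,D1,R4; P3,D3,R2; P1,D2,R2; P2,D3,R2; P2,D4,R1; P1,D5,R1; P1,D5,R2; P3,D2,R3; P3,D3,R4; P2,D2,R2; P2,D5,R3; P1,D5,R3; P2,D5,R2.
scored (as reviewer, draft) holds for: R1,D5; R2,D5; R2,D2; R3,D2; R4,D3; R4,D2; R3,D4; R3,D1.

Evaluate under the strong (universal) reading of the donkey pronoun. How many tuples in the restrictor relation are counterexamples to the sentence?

"her" takes "a reviewer" as antecedent and "it" takes "a draft"; both are donkey pronouns co-varying with the restrictor.
Strong reading: for every (p,d,r) with sent(p,d,r), scored(r,d).
Restrictor triples: (P1,D1,R4)→scored(R4,D1) ✗  (P1,D2,R2)→scored(R2,D2) ✓  (P1,D5,R1)→scored(R1,D5) ✓  (P1,D5,R2)→scored(R2,D5) ✓  (P1,D5,R3)→scored(R3,D5) ✗  (P2,D2,R2)→scored(R2,D2) ✓  (P2,D3,R2)→scored(R2,D3) ✗  (P2,D4,R1)→scored(R1,D4) ✗  (P2,D5,R1)→scored(R1,D5) ✓  (P2,D5,R2)→scored(R2,D5) ✓  (P2,D5,R3)→scored(R3,D5) ✗  (P3,D2,R3)→scored(R3,D2) ✓  (P3,D3,R2)→scored(R2,D3) ✗  (P3,D3,R4)→scored(R4,D3) ✓
Counterexamples (restrictor triples failing the scope): 6.

6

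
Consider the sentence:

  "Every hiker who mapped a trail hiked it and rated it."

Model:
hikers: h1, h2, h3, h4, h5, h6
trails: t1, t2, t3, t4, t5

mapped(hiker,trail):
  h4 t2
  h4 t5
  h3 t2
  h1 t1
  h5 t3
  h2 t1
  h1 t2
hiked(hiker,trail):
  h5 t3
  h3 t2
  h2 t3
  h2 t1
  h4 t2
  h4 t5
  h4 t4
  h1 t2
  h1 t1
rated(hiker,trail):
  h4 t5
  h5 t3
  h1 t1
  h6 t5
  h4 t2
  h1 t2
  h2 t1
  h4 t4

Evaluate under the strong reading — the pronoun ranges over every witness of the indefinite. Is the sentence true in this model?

"it" takes "a trail" as antecedent — a donkey pronoun bound across the clause boundary.
Strong reading: for every (h,t) with mapped(h,t), hiked(h,t) ∧ rated(h,t).
Restrictor pairs: (h1,t1) ✓  (h1,t2) ✓  (h2,t1) ✓  (h3,t2) ✗  (h4,t2) ✓  (h4,t5) ✓  (h5,t3) ✓
Counterexample: (h3,t2) is in mapped but fails the scope.

False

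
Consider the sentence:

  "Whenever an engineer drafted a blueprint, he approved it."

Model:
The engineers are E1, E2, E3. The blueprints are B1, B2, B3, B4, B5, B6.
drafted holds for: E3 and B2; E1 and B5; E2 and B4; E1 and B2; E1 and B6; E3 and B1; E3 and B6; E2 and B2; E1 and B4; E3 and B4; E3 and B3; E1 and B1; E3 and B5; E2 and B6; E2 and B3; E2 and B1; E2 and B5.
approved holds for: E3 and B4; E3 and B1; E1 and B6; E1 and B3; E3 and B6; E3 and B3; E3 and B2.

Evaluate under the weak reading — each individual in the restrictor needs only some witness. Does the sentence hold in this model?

"it" takes "a blueprint" as antecedent — a donkey pronoun bound across the clause boundary.
Weak reading: every engineer e with some drafted-blueprint has at least one drafted-blueprint b such that approved(e,b).
Per engineer: E1:✓  E2:✗  E3:✓
E2 has no witness among its drafted-blueprints.

False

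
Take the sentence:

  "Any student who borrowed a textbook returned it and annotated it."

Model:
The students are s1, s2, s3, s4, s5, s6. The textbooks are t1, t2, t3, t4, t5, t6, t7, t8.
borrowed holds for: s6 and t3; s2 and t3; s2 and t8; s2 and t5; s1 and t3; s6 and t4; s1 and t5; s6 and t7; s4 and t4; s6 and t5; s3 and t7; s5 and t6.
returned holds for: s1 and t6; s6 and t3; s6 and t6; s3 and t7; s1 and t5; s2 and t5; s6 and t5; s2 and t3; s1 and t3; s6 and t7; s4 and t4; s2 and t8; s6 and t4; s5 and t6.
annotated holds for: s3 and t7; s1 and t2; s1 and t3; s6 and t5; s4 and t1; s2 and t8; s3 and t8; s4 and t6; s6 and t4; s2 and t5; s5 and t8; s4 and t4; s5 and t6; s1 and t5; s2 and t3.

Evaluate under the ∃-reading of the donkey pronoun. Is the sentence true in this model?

"it" takes "a textbook" as antecedent — a donkey pronoun bound across the clause boundary.
Weak reading: every student s with some borrowed-textbook has at least one borrowed-textbook t such that returned(s,t) ∧ annotated(s,t).
Per student: s1:✓  s2:✓  s3:✓  s4:✓  s5:✓  s6:✓
Every student in the restrictor has a witness.

True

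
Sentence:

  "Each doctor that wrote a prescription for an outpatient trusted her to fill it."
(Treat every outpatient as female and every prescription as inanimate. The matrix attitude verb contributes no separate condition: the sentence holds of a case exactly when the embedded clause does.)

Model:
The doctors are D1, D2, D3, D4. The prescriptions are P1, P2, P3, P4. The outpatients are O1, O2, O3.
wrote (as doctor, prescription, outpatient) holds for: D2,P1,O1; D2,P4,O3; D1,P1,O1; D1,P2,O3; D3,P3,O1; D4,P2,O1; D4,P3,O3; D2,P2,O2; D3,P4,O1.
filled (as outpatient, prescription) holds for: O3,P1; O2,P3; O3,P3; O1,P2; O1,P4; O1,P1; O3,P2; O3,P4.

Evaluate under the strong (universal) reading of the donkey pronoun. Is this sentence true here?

False

"her" takes "an outpatient" as antecedent and "it" takes "a prescription"; both are donkey pronouns co-varying with the restrictor.
Strong reading: for every (d,p,o) with wrote(d,p,o), filled(o,p).
Restrictor triples: (D1,P1,O1)→filled(O1,P1) ✓  (D1,P2,O3)→filled(O3,P2) ✓  (D2,P1,O1)→filled(O1,P1) ✓  (D2,P2,O2)→filled(O2,P2) ✗  (D2,P4,O3)→filled(O3,P4) ✓  (D3,P3,O1)→filled(O1,P3) ✗  (D3,P4,O1)→filled(O1,P4) ✓  (D4,P2,O1)→filled(O1,P2) ✓  (D4,P3,O3)→filled(O3,P3) ✓
Counterexample: (D2,P2,O2) — filled(O2,P2) does not hold.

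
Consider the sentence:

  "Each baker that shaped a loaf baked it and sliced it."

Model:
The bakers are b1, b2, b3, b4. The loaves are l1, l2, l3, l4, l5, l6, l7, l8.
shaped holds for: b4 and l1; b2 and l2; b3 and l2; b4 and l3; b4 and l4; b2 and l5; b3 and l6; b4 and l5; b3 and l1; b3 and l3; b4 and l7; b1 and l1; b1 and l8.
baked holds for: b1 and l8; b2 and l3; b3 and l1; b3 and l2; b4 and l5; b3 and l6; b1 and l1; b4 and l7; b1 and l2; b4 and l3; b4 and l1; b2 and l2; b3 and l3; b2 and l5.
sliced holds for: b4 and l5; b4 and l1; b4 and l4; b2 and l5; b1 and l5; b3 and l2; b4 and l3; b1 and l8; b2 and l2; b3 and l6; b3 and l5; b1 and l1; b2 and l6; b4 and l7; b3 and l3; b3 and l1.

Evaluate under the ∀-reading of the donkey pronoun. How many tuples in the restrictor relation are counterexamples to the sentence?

"it" takes "a loaf" as antecedent — a donkey pronoun bound across the clause boundary.
Strong reading: for every (b,l) with shaped(b,l), baked(b,l) ∧ sliced(b,l).
Restrictor pairs: (b1,l1) ✓  (b1,l8) ✓  (b2,l2) ✓  (b2,l5) ✓  (b3,l1) ✓  (b3,l2) ✓  (b3,l3) ✓  (b3,l6) ✓  (b4,l1) ✓  (b4,l3) ✓  (b4,l4) ✗  (b4,l5) ✓  (b4,l7) ✓
Counterexamples (restrictor pairs failing the scope): 1.

1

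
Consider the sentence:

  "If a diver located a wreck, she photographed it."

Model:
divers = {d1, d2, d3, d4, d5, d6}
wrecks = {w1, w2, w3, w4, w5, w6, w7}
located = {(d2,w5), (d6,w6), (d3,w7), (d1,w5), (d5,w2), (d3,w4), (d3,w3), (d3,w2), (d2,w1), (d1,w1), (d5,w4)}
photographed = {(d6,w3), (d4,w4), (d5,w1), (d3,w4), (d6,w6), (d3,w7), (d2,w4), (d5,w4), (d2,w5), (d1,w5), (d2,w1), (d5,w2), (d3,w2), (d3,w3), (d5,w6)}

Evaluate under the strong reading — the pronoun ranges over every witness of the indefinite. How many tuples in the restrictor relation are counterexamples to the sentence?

"it" takes "a wreck" as antecedent — a donkey pronoun bound across the clause boundary.
Strong reading: for every (d,w) with located(d,w), photographed(d,w).
Restrictor pairs: (d1,w1) ✗  (d1,w5) ✓  (d2,w1) ✓  (d2,w5) ✓  (d3,w2) ✓  (d3,w3) ✓  (d3,w4) ✓  (d3,w7) ✓  (d5,w2) ✓  (d5,w4) ✓  (d6,w6) ✓
Counterexamples (restrictor pairs failing the scope): 1.

1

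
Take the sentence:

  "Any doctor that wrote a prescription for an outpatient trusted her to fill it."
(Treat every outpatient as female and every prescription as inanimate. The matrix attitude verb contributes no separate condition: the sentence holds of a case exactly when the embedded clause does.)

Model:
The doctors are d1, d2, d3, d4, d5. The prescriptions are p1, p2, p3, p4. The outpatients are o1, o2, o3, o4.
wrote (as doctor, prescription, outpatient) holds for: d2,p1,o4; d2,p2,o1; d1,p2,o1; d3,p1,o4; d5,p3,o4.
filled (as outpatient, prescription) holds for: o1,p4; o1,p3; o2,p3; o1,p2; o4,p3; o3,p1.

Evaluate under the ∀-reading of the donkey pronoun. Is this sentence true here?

"her" takes "an outpatient" as antecedent and "it" takes "a prescription"; both are donkey pronouns co-varying with the restrictor.
Strong reading: for every (d,p,o) with wrote(d,p,o), filled(o,p).
Restrictor triples: (d1,p2,o1)→filled(o1,p2) ✓  (d2,p1,o4)→filled(o4,p1) ✗  (d2,p2,o1)→filled(o1,p2) ✓  (d3,p1,o4)→filled(o4,p1) ✗  (d5,p3,o4)→filled(o4,p3) ✓
Counterexample: (d2,p1,o4) — filled(o4,p1) does not hold.

False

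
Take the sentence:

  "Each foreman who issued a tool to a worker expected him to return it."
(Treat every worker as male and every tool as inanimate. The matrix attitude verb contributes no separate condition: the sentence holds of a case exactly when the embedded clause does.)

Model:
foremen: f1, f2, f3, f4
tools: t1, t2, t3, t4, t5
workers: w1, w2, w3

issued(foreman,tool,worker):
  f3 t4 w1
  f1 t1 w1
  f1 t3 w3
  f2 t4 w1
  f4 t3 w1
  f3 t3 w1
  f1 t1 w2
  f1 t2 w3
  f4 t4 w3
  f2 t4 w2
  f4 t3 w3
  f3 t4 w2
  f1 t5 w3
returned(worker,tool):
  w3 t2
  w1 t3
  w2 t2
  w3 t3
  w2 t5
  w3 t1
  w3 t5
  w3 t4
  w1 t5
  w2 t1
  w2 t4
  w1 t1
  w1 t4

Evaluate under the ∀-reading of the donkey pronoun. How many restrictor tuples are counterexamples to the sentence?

"him" takes "a worker" as antecedent and "it" takes "a tool"; both are donkey pronouns co-varying with the restrictor.
Strong reading: for every (f,t,w) with issued(f,t,w), returned(w,t).
Restrictor triples: (f1,t1,w1)→returned(w1,t1) ✓  (f1,t1,w2)→returned(w2,t1) ✓  (f1,t2,w3)→returned(w3,t2) ✓  (f1,t3,w3)→returned(w3,t3) ✓  (f1,t5,w3)→returned(w3,t5) ✓  (f2,t4,w1)→returned(w1,t4) ✓  (f2,t4,w2)→returned(w2,t4) ✓  (f3,t3,w1)→returned(w1,t3) ✓  (f3,t4,w1)→returned(w1,t4) ✓  (f3,t4,w2)→returned(w2,t4) ✓  (f4,t3,w1)→returned(w1,t3) ✓  (f4,t3,w3)→returned(w3,t3) ✓  (f4,t4,w3)→returned(w3,t4) ✓
Counterexamples (restrictor triples failing the scope): 0.

0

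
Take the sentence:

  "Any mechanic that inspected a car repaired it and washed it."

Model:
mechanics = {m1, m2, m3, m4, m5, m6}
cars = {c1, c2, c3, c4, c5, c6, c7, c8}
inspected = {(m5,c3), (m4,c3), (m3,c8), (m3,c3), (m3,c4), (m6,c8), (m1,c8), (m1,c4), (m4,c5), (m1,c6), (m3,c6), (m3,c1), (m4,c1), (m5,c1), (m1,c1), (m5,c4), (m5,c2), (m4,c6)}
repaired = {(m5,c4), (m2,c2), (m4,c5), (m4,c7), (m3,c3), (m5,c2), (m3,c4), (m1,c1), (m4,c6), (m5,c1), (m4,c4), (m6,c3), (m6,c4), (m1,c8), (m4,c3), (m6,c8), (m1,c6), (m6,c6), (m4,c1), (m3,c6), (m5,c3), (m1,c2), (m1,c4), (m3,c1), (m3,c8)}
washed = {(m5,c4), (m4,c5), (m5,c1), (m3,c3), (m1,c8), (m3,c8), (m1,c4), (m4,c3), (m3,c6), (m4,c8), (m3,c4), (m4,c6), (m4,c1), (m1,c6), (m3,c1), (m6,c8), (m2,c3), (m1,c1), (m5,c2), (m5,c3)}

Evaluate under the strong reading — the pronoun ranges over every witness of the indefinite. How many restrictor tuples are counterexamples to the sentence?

0

"it" takes "a car" as antecedent — a donkey pronoun bound across the clause boundary.
Strong reading: for every (m,c) with inspected(m,c), repaired(m,c) ∧ washed(m,c).
Restrictor pairs: (m1,c1) ✓  (m1,c4) ✓  (m1,c6) ✓  (m1,c8) ✓  (m3,c1) ✓  (m3,c3) ✓  (m3,c4) ✓  (m3,c6) ✓  (m3,c8) ✓  (m4,c1) ✓  (m4,c3) ✓  (m4,c5) ✓  (m4,c6) ✓  (m5,c1) ✓  (m5,c2) ✓  (m5,c3) ✓  (m5,c4) ✓  (m6,c8) ✓
Counterexamples (restrictor pairs failing the scope): 0.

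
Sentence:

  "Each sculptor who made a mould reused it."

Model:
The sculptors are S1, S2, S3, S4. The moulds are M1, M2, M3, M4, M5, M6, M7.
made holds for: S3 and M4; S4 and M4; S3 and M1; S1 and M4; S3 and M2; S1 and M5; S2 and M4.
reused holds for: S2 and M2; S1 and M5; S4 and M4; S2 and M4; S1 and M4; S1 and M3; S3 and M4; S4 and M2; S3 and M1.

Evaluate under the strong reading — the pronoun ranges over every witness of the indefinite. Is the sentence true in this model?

False

"it" takes "a mould" as antecedent — a donkey pronoun bound across the clause boundary.
Strong reading: for every (s,m) with made(s,m), reused(s,m).
Restrictor pairs: (S1,M4) ✓  (S1,M5) ✓  (S2,M4) ✓  (S3,M1) ✓  (S3,M2) ✗  (S3,M4) ✓  (S4,M4) ✓
Counterexample: (S3,M2) is in made but fails the scope.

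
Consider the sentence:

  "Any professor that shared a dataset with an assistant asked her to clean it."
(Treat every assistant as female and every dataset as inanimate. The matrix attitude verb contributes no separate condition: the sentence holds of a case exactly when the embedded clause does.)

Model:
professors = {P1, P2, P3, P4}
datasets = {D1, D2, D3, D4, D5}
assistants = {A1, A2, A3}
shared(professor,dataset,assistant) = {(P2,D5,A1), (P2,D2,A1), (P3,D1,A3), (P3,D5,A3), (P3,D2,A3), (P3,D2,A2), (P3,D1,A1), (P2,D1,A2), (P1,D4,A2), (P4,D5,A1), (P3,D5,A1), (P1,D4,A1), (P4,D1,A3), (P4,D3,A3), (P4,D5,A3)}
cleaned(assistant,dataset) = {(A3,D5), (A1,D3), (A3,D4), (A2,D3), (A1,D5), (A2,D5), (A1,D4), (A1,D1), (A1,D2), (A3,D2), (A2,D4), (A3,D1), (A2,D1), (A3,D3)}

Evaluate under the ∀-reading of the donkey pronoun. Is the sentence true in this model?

False

"her" takes "an assistant" as antecedent and "it" takes "a dataset"; both are donkey pronouns co-varying with the restrictor.
Strong reading: for every (p,d,a) with shared(p,d,a), cleaned(a,d).
Restrictor triples: (P1,D4,A1)→cleaned(A1,D4) ✓  (P1,D4,A2)→cleaned(A2,D4) ✓  (P2,D1,A2)→cleaned(A2,D1) ✓  (P2,D2,A1)→cleaned(A1,D2) ✓  (P2,D5,A1)→cleaned(A1,D5) ✓  (P3,D1,A1)→cleaned(A1,D1) ✓  (P3,D1,A3)→cleaned(A3,D1) ✓  (P3,D2,A2)→cleaned(A2,D2) ✗  (P3,D2,A3)→cleaned(A3,D2) ✓  (P3,D5,A1)→cleaned(A1,D5) ✓  (P3,D5,A3)→cleaned(A3,D5) ✓  (P4,D1,A3)→cleaned(A3,D1) ✓  (P4,D3,A3)→cleaned(A3,D3) ✓  (P4,D5,A1)→cleaned(A1,D5) ✓  (P4,D5,A3)→cleaned(A3,D5) ✓
Counterexample: (P3,D2,A2) — cleaned(A2,D2) does not hold.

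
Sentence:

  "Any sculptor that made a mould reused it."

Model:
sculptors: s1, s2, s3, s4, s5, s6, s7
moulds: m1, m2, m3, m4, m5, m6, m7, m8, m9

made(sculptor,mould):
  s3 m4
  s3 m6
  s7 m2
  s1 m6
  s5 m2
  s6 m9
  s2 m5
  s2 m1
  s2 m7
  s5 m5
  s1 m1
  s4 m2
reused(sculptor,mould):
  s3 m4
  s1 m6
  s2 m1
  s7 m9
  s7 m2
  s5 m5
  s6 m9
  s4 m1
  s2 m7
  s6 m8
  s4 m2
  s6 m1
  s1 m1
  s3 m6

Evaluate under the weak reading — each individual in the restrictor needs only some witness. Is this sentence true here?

"it" takes "a mould" as antecedent — a donkey pronoun bound across the clause boundary.
Weak reading: every sculptor s with some made-mould has at least one made-mould m such that reused(s,m).
Per sculptor: s1:✓  s2:✓  s3:✓  s4:✓  s5:✓  s6:✓  s7:✓
Every sculptor in the restrictor has a witness.

True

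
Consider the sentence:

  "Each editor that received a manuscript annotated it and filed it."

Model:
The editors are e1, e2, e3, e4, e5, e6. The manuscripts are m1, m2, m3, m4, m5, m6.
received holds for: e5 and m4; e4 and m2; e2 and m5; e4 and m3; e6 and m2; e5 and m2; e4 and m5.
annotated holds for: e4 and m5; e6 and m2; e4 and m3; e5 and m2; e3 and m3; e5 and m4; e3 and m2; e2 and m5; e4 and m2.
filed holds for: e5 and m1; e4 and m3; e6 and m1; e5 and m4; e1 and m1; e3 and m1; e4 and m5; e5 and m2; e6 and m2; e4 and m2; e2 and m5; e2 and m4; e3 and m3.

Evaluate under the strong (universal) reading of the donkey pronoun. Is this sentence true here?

True

"it" takes "a manuscript" as antecedent — a donkey pronoun bound across the clause boundary.
Strong reading: for every (e,m) with received(e,m), annotated(e,m) ∧ filed(e,m).
Restrictor pairs: (e2,m5) ✓  (e4,m2) ✓  (e4,m3) ✓  (e4,m5) ✓  (e5,m2) ✓  (e5,m4) ✓  (e6,m2) ✓
Every restrictor pair satisfies the scope.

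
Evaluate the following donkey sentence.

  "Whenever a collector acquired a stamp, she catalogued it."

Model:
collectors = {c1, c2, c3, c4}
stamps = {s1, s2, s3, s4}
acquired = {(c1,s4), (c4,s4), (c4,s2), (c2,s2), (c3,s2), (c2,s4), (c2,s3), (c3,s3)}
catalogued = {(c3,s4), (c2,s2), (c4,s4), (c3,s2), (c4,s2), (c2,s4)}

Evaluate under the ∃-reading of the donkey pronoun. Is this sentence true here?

False

"it" takes "a stamp" as antecedent — a donkey pronoun bound across the clause boundary.
Weak reading: every collector c with some acquired-stamp has at least one acquired-stamp s such that catalogued(c,s).
Per collector: c1:✗  c2:✓  c3:✓  c4:✓
c1 has no witness among its acquired-stamps.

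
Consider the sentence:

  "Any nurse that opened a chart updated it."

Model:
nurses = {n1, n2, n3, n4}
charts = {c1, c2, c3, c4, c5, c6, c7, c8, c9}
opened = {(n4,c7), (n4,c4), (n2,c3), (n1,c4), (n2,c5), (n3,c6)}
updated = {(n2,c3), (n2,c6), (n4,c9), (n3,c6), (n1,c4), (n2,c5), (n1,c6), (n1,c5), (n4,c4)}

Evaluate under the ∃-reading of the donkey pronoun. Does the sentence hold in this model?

True

"it" takes "a chart" as antecedent — a donkey pronoun bound across the clause boundary.
Weak reading: every nurse n with some opened-chart has at least one opened-chart c such that updated(n,c).
Per nurse: n1:✓  n2:✓  n3:✓  n4:✓
Every nurse in the restrictor has a witness.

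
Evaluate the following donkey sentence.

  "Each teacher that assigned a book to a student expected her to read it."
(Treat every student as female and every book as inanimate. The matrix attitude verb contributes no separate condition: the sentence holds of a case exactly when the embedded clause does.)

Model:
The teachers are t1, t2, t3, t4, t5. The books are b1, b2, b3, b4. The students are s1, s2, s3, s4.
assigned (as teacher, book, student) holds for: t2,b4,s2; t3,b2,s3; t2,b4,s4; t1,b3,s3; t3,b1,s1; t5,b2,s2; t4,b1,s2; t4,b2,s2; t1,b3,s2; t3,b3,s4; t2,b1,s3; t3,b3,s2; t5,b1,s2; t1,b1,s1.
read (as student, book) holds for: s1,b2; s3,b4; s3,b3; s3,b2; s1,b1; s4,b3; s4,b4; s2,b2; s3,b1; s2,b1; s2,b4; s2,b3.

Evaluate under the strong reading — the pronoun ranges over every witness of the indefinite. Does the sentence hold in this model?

"her" takes "a student" as antecedent and "it" takes "a book"; both are donkey pronouns co-varying with the restrictor.
Strong reading: for every (t,b,s) with assigned(t,b,s), read(s,b).
Restrictor triples: (t1,b1,s1)→read(s1,b1) ✓  (t1,b3,s2)→read(s2,b3) ✓  (t1,b3,s3)→read(s3,b3) ✓  (t2,b1,s3)→read(s3,b1) ✓  (t2,b4,s2)→read(s2,b4) ✓  (t2,b4,s4)→read(s4,b4) ✓  (t3,b1,s1)→read(s1,b1) ✓  (t3,b2,s3)→read(s3,b2) ✓  (t3,b3,s2)→read(s2,b3) ✓  (t3,b3,s4)→read(s4,b3) ✓  (t4,b1,s2)→read(s2,b1) ✓  (t4,b2,s2)→read(s2,b2) ✓  (t5,b1,s2)→read(s2,b1) ✓  (t5,b2,s2)→read(s2,b2) ✓
Every restrictor triple satisfies the scope.

True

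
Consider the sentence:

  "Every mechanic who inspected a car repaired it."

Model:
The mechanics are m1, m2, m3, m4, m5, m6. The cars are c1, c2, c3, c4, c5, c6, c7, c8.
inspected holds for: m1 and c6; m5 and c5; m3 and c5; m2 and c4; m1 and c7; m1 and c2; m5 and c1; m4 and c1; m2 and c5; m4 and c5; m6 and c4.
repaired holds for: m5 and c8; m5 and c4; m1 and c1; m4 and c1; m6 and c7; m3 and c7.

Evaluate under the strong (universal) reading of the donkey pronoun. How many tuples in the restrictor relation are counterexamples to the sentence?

10

"it" takes "a car" as antecedent — a donkey pronoun bound across the clause boundary.
Strong reading: for every (m,c) with inspected(m,c), repaired(m,c).
Restrictor pairs: (m1,c2) ✗  (m1,c6) ✗  (m1,c7) ✗  (m2,c4) ✗  (m2,c5) ✗  (m3,c5) ✗  (m4,c1) ✓  (m4,c5) ✗  (m5,c1) ✗  (m5,c5) ✗  (m6,c4) ✗
Counterexamples (restrictor pairs failing the scope): 10.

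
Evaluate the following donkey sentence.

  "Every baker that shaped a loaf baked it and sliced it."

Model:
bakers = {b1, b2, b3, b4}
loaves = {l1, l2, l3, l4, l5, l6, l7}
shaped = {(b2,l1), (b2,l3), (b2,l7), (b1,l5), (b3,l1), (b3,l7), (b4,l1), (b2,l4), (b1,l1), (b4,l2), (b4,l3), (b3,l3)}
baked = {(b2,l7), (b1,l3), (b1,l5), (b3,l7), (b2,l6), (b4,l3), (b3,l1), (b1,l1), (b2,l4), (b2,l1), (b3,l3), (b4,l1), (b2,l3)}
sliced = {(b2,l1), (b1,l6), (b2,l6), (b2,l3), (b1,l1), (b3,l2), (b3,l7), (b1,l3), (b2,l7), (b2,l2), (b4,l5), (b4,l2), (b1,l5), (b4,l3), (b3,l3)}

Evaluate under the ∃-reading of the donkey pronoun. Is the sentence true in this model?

True

"it" takes "a loaf" as antecedent — a donkey pronoun bound across the clause boundary.
Weak reading: every baker b with some shaped-loaf has at least one shaped-loaf l such that baked(b,l) ∧ sliced(b,l).
Per baker: b1:✓  b2:✓  b3:✓  b4:✓
Every baker in the restrictor has a witness.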